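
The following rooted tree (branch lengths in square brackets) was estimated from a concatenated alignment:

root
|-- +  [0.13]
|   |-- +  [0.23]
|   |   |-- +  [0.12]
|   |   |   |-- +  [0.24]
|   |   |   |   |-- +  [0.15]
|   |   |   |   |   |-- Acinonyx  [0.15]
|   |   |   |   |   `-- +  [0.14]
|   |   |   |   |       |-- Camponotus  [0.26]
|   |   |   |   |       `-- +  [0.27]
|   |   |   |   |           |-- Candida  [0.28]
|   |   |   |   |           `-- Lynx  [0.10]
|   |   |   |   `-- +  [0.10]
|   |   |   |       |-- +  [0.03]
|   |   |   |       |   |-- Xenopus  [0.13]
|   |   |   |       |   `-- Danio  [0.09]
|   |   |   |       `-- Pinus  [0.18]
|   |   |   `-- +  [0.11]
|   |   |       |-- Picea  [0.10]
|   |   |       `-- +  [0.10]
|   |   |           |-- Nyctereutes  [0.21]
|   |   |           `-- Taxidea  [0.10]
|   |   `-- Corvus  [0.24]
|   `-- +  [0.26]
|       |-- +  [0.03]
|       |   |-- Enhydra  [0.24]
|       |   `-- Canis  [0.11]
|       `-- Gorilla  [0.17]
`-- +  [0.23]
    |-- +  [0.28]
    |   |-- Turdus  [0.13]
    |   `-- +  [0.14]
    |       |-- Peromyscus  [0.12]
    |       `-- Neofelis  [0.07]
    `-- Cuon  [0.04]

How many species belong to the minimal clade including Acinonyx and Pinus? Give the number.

The MRCA of Acinonyx and Pinus is the node subtending ((Acinonyx,(Camponotus,(Candida,Lynx))),((Xenopus,Danio),Pinus)).
That clade contains 7 terminal taxa: Acinonyx, Camponotus, Candida, Danio, Lynx, Pinus, Xenopus.

7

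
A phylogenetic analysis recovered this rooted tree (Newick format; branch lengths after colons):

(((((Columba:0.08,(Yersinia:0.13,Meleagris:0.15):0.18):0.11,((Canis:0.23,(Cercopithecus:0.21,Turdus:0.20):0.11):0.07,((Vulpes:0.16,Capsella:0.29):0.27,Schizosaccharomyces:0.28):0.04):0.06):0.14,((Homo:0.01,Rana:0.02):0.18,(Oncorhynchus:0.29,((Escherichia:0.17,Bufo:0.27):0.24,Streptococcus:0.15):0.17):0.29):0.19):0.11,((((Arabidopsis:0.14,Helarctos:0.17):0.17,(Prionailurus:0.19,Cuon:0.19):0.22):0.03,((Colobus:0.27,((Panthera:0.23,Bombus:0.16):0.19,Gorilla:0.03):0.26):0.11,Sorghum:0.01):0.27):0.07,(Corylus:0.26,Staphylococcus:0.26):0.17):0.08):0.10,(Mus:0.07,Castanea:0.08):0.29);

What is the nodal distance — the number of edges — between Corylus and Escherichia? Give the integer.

9

The MRCA of Corylus and Escherichia is the node subtending ((((Columba,(Yersinia,Meleagris)),((Canis,(Cercopithecus,Turdus)),((Vulpes,Capsella),Schizosaccharomyces))),((Homo,Rana),(Oncorhynchus,((Escherichia,Bufo),Streptococcus)))),((((Arabidopsis,Helarctos),(Prionailurus,Cuon)),((Colobus,((Panthera,Bombus),Gorilla)),Sorghum)),(Corylus,Staphylococcus))).
From Corylus up to that node: 3 branches. From Escherichia up to the same node: 6 branches. Total: 3 + 6 = 9.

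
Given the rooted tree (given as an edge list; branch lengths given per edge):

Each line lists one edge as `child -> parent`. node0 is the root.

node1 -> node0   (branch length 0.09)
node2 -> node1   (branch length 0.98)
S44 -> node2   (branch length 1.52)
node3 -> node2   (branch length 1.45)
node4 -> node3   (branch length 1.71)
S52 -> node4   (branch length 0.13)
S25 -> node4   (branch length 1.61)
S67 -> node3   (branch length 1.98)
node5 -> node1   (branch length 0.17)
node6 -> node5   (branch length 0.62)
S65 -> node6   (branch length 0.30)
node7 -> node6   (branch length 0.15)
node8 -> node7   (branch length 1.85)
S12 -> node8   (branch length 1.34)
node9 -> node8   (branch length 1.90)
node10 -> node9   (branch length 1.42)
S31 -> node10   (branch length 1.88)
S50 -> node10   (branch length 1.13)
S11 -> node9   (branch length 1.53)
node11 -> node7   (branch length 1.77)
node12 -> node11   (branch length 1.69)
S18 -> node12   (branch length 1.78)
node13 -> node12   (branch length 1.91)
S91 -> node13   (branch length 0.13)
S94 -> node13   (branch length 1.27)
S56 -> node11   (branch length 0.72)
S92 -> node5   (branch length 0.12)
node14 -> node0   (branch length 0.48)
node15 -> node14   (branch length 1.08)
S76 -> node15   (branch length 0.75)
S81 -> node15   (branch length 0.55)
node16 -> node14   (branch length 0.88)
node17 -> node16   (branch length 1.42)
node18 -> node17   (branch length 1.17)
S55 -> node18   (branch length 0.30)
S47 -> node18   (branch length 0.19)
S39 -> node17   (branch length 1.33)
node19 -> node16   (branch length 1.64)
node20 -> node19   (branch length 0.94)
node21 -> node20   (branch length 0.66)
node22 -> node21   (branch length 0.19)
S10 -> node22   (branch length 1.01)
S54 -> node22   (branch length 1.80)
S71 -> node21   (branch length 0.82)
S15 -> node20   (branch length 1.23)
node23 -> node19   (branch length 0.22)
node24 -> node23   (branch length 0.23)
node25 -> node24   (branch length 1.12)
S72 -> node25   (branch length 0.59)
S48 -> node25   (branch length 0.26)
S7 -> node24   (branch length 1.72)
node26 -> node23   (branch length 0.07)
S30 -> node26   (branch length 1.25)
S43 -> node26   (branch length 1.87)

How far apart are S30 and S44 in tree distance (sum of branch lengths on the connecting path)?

The path runs S30 → … → MRCA → … → S44; the MRCA is the root of the tree.
Branch lengths along that path: 1.25 + 0.07 + 0.22 + 1.64 + 0.88 + 0.48 + 0.09 + 0.98 + 1.52 = 7.13.

7.13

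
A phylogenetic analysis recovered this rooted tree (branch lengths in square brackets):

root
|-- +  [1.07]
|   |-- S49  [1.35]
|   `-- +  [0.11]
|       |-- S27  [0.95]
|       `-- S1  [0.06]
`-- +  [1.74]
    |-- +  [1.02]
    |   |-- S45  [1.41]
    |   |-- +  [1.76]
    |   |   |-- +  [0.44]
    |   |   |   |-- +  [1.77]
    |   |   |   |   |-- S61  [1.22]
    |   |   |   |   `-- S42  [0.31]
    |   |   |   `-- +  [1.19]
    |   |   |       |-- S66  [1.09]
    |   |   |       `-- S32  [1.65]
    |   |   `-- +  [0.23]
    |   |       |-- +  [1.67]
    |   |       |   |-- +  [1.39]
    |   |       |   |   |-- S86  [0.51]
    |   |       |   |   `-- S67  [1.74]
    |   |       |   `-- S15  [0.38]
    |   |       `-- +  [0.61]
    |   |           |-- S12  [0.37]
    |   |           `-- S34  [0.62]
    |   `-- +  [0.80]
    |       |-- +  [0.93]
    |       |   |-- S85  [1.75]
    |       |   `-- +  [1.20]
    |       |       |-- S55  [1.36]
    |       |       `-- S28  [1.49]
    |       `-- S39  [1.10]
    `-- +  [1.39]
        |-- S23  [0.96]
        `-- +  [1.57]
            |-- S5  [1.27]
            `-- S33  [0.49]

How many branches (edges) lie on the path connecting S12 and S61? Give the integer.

6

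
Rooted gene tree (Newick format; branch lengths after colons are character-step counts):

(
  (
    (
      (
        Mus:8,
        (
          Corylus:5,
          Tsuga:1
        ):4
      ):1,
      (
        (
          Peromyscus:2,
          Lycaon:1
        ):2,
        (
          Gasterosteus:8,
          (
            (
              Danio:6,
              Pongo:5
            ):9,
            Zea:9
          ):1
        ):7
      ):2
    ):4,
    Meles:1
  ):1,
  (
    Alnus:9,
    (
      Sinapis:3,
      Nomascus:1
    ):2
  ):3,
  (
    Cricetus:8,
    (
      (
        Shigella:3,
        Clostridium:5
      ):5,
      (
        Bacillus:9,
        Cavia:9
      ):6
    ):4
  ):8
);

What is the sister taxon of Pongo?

Pongo attaches to the tree at the node subtending (Danio,Pongo).
The other lineage descending from that same node — the sister group — is the single tip Danio.

Danio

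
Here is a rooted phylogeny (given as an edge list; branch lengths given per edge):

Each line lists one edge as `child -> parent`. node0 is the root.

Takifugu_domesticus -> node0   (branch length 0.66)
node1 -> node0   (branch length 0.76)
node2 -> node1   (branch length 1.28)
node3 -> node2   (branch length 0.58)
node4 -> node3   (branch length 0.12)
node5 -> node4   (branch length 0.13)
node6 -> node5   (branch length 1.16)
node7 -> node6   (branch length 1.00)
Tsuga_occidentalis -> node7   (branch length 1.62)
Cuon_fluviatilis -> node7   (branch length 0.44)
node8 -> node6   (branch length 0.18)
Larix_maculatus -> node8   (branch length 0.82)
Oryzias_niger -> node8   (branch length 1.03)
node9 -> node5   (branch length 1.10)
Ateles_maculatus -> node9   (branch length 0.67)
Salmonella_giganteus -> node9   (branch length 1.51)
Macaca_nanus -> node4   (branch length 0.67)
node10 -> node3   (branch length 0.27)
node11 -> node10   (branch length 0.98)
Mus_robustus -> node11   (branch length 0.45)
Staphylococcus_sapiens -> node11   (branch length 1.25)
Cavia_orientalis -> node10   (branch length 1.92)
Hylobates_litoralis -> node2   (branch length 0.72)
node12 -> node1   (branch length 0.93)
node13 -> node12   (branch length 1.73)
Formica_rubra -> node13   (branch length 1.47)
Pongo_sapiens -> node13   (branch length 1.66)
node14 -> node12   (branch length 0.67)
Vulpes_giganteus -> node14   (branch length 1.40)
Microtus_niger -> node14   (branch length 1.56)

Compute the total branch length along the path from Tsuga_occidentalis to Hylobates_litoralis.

The path runs Tsuga_occidentalis → … → MRCA → … → Hylobates_litoralis; the MRCA is the node subtending ((((((Tsuga_occidentalis,Cuon_fluviatilis),(Larix_maculatus,Oryzias_niger)),(Ateles_maculatus,Salmonella_giganteus)),Macaca_nanus),((Mus_robustus,Staphylococcus_sapiens),Cavia_orientalis)),Hylobates_litoralis).
Branch lengths along that path: 1.62 + 1.00 + 1.16 + 0.13 + 0.12 + 0.58 + 0.72 = 5.33.

5.33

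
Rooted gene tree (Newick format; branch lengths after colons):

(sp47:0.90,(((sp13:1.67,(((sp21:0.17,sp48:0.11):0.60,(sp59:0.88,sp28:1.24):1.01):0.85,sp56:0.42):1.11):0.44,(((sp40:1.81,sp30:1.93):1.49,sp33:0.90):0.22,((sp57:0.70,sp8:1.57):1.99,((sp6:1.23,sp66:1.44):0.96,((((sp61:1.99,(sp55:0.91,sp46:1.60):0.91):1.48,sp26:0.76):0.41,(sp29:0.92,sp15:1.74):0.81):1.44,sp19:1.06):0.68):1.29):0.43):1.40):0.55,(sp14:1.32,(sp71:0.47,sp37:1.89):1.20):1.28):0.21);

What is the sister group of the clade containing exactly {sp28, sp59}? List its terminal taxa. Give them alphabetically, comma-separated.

sp21, sp48

The clade containing exactly {sp28, sp59} attaches to the tree at the node subtending ((sp21,sp48),(sp59,sp28)).
The other lineage descending from that same node — the sister group — is (sp21,sp48); its 2 tips in alphabetical order are the answer.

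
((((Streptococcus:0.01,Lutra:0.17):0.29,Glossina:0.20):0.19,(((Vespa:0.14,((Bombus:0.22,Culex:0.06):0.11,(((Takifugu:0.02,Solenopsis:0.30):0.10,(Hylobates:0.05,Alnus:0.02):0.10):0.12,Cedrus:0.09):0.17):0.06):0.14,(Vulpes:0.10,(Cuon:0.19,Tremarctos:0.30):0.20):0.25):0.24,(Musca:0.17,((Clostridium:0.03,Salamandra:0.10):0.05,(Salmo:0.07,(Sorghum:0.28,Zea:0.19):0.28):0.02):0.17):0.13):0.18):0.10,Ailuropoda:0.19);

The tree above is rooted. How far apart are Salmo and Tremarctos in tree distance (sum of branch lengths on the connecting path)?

1.38

The path runs Salmo → … → MRCA → … → Tremarctos; the MRCA is the node subtending (((Vespa,((Bombus,Culex),(((Takifugu,Solenopsis),(Hylobates,Alnus)),Cedrus))),(Vulpes,(Cuon,Tremarctos))),(Musca,((Clostridium,Salamandra),(Salmo,(Sorghum,Zea))))).
Branch lengths along that path: 0.07 + 0.02 + 0.17 + 0.13 + 0.24 + 0.25 + 0.20 + 0.30 = 1.38.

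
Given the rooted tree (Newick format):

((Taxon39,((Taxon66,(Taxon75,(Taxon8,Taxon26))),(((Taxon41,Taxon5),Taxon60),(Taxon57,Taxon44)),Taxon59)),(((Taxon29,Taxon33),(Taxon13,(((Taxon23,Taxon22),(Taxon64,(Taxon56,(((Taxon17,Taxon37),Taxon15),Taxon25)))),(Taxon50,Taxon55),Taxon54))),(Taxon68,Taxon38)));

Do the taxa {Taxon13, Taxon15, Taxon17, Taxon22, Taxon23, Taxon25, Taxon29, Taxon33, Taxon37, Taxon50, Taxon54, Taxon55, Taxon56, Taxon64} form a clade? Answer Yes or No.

Yes

The most recent common ancestor of these taxa subtends ((Taxon29,Taxon33),(Taxon13,(((Taxon23,Taxon22),(Taxon64,(Taxon56,(((Taxon17,Taxon37),Taxon15),Taxon25)))),(Taxon50,Taxon55),Taxon54))).
That clade has exactly 14 tips — every listed taxon and nothing else — so the group is monophyletic.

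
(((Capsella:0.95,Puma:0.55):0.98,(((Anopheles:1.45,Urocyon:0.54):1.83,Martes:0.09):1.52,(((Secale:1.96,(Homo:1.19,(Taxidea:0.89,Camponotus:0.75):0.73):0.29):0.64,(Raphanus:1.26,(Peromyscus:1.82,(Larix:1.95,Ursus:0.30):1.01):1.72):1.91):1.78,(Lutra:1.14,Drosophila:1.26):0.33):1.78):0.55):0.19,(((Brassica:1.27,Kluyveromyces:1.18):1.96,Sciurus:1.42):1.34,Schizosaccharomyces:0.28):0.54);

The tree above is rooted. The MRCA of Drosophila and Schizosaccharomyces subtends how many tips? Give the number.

The MRCA of Drosophila and Schizosaccharomyces is the root, so the clade is the entire tree.
That clade contains 19 terminal taxa: Anopheles, Brassica, Camponotus, Capsella, Drosophila, Homo, Kluyveromyces, Larix, Lutra, Martes, Peromyscus, Puma, Raphanus, Schizosaccharomyces, Sciurus, Secale, Taxidea, Urocyon, Ursus.

19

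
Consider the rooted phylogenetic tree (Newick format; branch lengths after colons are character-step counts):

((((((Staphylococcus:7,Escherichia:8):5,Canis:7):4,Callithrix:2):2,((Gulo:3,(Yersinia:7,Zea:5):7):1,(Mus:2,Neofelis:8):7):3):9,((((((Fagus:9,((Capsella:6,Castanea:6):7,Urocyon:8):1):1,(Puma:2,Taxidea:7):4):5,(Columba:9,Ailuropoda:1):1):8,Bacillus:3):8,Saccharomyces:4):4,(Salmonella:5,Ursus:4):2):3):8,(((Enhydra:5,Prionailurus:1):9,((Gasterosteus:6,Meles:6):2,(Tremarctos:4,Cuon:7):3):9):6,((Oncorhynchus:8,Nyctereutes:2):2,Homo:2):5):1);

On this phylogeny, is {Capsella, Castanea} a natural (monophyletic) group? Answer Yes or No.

The most recent common ancestor of these taxa subtends (Capsella,Castanea).
That clade has exactly 2 tips — every listed taxon and nothing else — so the group is monophyletic.

Yes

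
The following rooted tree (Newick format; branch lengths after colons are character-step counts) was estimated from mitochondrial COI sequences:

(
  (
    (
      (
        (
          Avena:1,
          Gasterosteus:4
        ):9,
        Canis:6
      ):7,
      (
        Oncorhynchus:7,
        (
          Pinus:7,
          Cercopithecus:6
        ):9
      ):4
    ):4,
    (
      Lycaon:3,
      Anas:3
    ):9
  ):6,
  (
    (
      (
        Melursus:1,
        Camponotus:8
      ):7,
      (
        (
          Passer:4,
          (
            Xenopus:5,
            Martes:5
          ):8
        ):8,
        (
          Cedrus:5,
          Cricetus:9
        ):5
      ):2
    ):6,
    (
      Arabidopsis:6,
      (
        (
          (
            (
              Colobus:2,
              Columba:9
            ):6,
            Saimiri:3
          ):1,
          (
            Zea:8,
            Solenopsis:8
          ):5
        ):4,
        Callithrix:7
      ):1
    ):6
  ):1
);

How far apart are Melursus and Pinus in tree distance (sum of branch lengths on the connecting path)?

45

The path runs Melursus → … → MRCA → … → Pinus; the MRCA is the root of the tree.
Branch lengths along that path: 1 + 7 + 6 + 1 + 6 + 4 + 4 + 9 + 7 = 45.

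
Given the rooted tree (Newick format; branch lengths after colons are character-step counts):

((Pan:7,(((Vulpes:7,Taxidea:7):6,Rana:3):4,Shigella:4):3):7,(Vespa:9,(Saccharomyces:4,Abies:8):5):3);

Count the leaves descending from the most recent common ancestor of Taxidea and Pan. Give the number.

The MRCA of Taxidea and Pan is the node subtending (Pan,(((Vulpes,Taxidea),Rana),Shigella)).
That clade contains 5 terminal taxa: Pan, Rana, Shigella, Taxidea, Vulpes.

5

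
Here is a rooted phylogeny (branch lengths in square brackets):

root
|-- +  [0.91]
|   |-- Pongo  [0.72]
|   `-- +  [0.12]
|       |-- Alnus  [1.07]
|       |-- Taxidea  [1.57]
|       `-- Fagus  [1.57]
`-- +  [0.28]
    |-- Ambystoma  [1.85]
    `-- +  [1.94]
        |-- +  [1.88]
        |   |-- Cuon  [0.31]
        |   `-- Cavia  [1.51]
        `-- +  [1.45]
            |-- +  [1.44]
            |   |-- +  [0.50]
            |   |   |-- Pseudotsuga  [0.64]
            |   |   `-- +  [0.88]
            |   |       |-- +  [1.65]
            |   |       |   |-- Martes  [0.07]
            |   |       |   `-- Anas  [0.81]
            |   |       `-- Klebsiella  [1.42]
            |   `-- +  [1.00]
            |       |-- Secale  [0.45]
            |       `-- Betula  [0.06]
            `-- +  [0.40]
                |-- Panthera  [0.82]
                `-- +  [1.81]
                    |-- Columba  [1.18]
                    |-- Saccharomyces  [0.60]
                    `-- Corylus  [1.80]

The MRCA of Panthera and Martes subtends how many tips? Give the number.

The MRCA of Panthera and Martes is the node subtending (((Pseudotsuga,((Martes,Anas),Klebsiella)),(Secale,Betula)),(Panthera,(Columba,Saccharomyces,Corylus))).
That clade contains 10 terminal taxa: Anas, Betula, Columba, Corylus, Klebsiella, Martes, Panthera, Pseudotsuga, Saccharomyces, Secale.

10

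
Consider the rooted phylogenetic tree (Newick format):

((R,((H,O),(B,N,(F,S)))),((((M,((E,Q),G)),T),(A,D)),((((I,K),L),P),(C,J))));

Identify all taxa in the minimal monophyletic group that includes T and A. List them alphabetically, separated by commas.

A, D, E, G, M, Q, T

Tracing T: it sits inside ((M,((E,Q),G)),T).
Tracing A: it sits inside (A,D).
The smallest clade enclosing both is (((M,((E,Q),G)),T),(A,D)); the answer is its 7 terminal taxa in alphabetical order.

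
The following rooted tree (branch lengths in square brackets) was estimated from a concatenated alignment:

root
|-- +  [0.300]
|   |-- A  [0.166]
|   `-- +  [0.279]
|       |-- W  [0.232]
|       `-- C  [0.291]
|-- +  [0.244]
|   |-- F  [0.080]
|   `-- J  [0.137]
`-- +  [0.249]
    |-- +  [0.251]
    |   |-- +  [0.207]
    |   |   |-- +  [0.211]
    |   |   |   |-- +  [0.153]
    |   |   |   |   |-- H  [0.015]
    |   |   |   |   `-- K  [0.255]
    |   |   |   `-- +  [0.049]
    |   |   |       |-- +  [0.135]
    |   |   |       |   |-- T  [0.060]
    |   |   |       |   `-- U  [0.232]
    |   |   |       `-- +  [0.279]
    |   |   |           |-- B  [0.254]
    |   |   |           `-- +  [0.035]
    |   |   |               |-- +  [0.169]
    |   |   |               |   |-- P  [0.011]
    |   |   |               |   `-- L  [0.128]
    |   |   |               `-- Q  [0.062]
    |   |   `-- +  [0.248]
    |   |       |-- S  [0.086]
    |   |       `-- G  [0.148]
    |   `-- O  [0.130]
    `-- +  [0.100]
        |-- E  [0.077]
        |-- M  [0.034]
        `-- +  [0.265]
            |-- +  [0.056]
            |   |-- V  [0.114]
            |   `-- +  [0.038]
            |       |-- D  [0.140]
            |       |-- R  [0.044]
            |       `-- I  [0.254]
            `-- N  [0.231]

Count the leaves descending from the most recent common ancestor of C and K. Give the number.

23

The MRCA of C and K is the root, so the clade is the entire tree.
That clade contains 23 terminal taxa: A, B, C, D, E, F, G, H, I, J, K, L, M, N, O, P, Q, R, S, T, U, V, W.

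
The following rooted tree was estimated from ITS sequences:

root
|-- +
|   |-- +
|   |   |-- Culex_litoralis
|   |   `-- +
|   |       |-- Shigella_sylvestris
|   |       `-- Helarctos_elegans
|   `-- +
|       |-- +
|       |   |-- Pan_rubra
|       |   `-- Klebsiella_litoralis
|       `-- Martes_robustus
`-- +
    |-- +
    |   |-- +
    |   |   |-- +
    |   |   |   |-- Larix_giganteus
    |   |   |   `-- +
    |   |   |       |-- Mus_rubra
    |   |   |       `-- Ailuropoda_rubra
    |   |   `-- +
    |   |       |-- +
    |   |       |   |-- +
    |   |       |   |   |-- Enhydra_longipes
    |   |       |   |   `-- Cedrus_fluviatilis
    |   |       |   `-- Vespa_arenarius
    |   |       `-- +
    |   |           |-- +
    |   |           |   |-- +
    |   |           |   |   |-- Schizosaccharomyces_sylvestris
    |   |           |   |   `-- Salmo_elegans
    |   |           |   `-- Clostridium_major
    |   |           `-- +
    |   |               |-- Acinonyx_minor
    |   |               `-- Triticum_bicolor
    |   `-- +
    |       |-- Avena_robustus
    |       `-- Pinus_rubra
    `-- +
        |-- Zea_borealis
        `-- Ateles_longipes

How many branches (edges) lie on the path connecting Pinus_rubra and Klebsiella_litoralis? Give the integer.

8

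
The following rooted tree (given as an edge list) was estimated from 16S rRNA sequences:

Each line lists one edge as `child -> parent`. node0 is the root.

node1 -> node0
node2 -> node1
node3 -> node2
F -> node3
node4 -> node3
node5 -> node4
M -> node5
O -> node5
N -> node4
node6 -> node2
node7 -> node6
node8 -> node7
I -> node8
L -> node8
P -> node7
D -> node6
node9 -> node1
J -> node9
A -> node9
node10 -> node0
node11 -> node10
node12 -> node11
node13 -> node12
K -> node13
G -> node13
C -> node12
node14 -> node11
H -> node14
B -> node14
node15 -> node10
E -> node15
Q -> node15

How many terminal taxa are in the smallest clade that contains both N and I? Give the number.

The MRCA of N and I is the node subtending ((F,((M,O),N)),(((I,L),P),D)).
That clade contains 8 terminal taxa: D, F, I, L, M, N, O, P.

8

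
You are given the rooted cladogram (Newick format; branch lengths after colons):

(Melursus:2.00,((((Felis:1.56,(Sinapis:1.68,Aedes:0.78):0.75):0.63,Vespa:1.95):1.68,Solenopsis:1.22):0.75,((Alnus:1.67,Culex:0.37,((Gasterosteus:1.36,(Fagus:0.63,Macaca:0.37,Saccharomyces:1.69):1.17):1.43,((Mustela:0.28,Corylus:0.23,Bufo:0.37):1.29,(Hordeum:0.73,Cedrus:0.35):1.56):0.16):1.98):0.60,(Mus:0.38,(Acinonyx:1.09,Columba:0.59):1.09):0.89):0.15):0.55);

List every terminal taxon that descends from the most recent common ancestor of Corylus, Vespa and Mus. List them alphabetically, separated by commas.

Tracing Corylus: it sits inside (Mustela,Corylus,Bufo).
Tracing Vespa: it sits inside ((Felis,(Sinapis,Aedes)),Vespa).
Tracing Mus: it sits inside (Mus,(Acinonyx,Columba)).
The smallest clade enclosing all 3 is ((((Felis,(Sinapis,Aedes)),Vespa),Solenopsis),((Alnus,Culex,((Gasterosteus,(Fagus,Macaca,Saccharomyces)),((Mustela,Corylus,Bufo),(Hordeum,Cedrus)))),(Mus,(Acinonyx,Columba)))); the answer is its 19 terminal taxa in alphabetical order.

Acinonyx, Aedes, Alnus, Bufo, Cedrus, Columba, Corylus, Culex, Fagus, Felis, Gasterosteus, Hordeum, Macaca, Mus, Mustela, Saccharomyces, Sinapis, Solenopsis, Vespa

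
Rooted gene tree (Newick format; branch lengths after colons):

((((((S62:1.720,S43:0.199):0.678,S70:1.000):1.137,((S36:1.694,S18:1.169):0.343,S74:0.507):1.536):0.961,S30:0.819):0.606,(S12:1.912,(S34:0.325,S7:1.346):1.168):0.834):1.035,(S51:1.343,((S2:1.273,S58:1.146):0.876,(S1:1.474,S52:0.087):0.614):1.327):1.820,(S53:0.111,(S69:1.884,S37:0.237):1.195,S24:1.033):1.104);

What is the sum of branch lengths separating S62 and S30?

5.315

The path runs S62 → … → MRCA → … → S30; the MRCA is the node subtending ((((S62,S43),S70),((S36,S18),S74)),S30).
Branch lengths along that path: 1.720 + 0.678 + 1.137 + 0.961 + 0.819 = 5.315.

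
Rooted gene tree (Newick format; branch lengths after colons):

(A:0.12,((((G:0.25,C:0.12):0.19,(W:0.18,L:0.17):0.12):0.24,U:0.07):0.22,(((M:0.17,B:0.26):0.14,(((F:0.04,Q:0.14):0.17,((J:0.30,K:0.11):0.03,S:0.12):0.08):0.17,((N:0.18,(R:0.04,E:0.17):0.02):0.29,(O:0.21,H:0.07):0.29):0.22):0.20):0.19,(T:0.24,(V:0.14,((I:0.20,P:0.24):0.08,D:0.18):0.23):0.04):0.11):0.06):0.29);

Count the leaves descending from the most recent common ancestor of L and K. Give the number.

The MRCA of L and K is the node subtending ((((G,C),(W,L)),U),(((M,B),(((F,Q),((J,K),S)),((N,(R,E)),(O,H)))),(T,(V,((I,P),D))))).
That clade contains 22 terminal taxa: B, C, D, E, F, G, H, I, J, K, L, M, N, O, P, Q, R, S, T, U, V, W.

22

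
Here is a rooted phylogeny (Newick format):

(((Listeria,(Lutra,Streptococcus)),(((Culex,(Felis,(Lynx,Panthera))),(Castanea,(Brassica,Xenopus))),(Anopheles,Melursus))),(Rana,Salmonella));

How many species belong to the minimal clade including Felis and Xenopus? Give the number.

The MRCA of Felis and Xenopus is the node subtending ((Culex,(Felis,(Lynx,Panthera))),(Castanea,(Brassica,Xenopus))).
That clade contains 7 terminal taxa: Brassica, Castanea, Culex, Felis, Lynx, Panthera, Xenopus.

7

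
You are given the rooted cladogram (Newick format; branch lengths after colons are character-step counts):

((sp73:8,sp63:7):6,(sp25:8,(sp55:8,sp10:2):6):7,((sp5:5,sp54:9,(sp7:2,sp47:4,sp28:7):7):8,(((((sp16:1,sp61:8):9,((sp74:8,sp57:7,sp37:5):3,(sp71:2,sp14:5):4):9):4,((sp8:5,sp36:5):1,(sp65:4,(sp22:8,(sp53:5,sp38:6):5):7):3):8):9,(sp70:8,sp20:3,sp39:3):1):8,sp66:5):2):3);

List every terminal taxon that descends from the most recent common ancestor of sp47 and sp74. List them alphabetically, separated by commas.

sp14, sp16, sp20, sp22, sp28, sp36, sp37, sp38, sp39, sp47, sp5, sp53, sp54, sp57, sp61, sp65, sp66, sp7, sp70, sp71, sp74, sp8

Tracing sp47: it sits inside (sp7,sp47,sp28).
Tracing sp74: it sits inside (sp74,sp57,sp37).
The smallest clade enclosing both is ((sp5,sp54,(sp7,sp47,sp28)),(((((sp16,sp61),((sp74,sp57,sp37),(sp71,sp14))),((sp8,sp36),(sp65,(sp22,(sp53,sp38))))),(sp70,sp20,sp39)),sp66)); the answer is its 22 terminal taxa in alphabetical order.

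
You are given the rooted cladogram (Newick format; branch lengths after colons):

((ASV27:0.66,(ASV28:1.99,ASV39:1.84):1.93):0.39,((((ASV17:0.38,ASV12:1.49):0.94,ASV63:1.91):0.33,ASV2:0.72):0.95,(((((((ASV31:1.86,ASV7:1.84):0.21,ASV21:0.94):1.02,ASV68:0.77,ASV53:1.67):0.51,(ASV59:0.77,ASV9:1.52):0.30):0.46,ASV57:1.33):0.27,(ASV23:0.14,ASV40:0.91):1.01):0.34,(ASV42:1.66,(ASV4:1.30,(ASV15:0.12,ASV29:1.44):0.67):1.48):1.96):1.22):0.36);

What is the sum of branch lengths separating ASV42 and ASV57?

The path runs ASV42 → … → MRCA → … → ASV57; the MRCA is the node subtending (((((((ASV31,ASV7),ASV21),ASV68,ASV53),(ASV59,ASV9)),ASV57),(ASV23,ASV40)),(ASV42,(ASV4,(ASV15,ASV29)))).
Branch lengths along that path: 1.66 + 1.96 + 0.34 + 0.27 + 1.33 = 5.56.

5.56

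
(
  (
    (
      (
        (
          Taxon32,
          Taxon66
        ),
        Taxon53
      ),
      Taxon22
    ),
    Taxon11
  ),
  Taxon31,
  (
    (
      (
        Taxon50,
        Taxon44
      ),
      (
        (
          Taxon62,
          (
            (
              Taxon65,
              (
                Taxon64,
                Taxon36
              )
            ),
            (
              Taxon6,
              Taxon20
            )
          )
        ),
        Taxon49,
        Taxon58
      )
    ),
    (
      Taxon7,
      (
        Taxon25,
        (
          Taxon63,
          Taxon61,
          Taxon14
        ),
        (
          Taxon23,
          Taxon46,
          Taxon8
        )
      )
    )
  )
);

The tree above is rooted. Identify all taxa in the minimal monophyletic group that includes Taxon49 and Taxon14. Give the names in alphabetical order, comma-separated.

Tracing Taxon49: it sits inside ((Taxon62,((Taxon65,(Taxon64,Taxon36)),(Taxon6,Taxon20))),Taxon49,Taxon58).
Tracing Taxon14: it sits inside (Taxon63,Taxon61,Taxon14).
The smallest clade enclosing both is (((Taxon50,Taxon44),((Taxon62,((Taxon65,(Taxon64,Taxon36)),(Taxon6,Taxon20))),Taxon49,Taxon58)),(Taxon7,(Taxon25,(Taxon63,Taxon61,Taxon14),(Taxon23,Taxon46,Taxon8)))); the answer is its 18 terminal taxa in alphabetical order.

Taxon14, Taxon20, Taxon23, Taxon25, Taxon36, Taxon44, Taxon46, Taxon49, Taxon50, Taxon58, Taxon6, Taxon61, Taxon62, Taxon63, Taxon64, Taxon65, Taxon7, Taxon8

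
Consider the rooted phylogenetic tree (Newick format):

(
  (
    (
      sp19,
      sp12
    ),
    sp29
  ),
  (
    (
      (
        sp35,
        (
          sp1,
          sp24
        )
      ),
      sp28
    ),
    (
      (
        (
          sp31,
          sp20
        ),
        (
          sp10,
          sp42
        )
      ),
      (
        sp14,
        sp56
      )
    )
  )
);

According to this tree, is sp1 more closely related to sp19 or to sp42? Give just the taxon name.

The MRCA of sp1 and sp42 subtends (((sp35,(sp1,sp24)),sp28),(((sp31,sp20),(sp10,sp42)),(sp14,sp56))) (10 taxa).
The MRCA of sp1 and sp19 is the root, subtending the entire tree (13 taxa).
The first is nested inside the second, so sp1 shares a more recent common ancestor with sp42.

sp42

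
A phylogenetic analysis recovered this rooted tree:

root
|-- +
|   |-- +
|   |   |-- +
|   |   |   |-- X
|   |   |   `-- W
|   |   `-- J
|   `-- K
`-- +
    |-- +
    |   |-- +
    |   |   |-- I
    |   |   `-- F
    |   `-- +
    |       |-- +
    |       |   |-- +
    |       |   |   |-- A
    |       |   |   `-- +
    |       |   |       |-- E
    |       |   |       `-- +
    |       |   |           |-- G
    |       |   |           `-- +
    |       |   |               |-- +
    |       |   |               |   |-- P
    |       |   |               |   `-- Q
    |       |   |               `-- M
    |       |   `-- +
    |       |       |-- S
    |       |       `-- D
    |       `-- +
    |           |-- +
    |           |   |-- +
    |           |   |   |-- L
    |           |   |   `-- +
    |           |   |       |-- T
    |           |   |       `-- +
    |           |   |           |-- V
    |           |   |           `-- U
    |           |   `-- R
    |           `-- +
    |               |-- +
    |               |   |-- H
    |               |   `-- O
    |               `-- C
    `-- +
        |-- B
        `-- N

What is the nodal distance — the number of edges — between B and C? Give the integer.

7

The MRCA of B and C is the node subtending (((I,F),(((A,(E,(G,((P,Q),M)))),(S,D)),(((L,(T,(V,U))),R),((H,O),C)))),(B,N)).
From B up to that node: 2 branches. From C up to the same node: 5 branches. Total: 2 + 5 = 7.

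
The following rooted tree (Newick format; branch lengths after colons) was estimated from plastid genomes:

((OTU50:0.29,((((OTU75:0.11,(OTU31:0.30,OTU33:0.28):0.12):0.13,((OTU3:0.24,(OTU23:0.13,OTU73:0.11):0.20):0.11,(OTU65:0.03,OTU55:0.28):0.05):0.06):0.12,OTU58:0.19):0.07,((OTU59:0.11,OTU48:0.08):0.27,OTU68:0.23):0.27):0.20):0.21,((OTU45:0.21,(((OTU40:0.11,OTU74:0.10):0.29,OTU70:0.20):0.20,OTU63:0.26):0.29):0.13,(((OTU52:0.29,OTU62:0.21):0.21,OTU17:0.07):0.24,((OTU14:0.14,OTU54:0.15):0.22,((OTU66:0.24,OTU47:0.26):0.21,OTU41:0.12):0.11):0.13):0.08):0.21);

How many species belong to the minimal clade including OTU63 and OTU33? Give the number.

26

The MRCA of OTU63 and OTU33 is the root, so the clade is the entire tree.
That clade contains 26 terminal taxa: OTU14, OTU17, OTU23, OTU3, OTU31, OTU33, OTU40, OTU41, OTU45, OTU47, OTU48, OTU50, OTU52, OTU54, OTU55, OTU58, OTU59, OTU62, OTU63, OTU65, OTU66, OTU68, OTU70, OTU73, OTU74, OTU75.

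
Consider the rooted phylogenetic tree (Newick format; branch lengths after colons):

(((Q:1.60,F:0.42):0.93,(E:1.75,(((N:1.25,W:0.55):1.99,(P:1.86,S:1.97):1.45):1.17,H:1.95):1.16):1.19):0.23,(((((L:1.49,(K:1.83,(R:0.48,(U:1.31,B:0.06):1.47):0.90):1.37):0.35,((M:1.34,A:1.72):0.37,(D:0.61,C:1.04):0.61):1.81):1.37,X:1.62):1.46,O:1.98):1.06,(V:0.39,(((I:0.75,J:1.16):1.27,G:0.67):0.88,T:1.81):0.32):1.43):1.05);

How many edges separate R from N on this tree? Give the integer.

14

The MRCA of R and N is the root of the tree.
From R up to that node: 8 branches. From N up to the same node: 6 branches. Total: 8 + 6 = 14.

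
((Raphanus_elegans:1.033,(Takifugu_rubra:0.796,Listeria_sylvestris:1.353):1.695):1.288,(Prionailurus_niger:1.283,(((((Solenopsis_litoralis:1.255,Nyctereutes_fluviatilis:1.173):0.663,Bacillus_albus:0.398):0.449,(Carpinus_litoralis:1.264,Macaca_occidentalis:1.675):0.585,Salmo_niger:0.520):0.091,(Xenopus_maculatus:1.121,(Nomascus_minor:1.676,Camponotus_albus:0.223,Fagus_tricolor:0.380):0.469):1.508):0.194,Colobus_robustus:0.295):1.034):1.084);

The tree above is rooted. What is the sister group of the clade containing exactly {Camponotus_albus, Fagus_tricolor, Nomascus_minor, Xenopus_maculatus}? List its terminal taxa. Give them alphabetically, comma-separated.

The clade containing exactly {Camponotus_albus, Fagus_tricolor, Nomascus_minor, Xenopus_maculatus} attaches to the tree at the node subtending ((((Solenopsis_litoralis,Nyctereutes_fluviatilis),Bacillus_albus),(Carpinus_litoralis,Macaca_occidentalis),Salmo_niger),(Xenopus_maculatus,(Nomascus_minor,Camponotus_albus,Fagus_tricolor))).
The other lineage descending from that same node — the sister group — is (((Solenopsis_litoralis,Nyctereutes_fluviatilis),Bacillus_albus),(Carpinus_litoralis,Macaca_occidentalis),Salmo_niger); its 6 tips in alphabetical order are the answer.

Bacillus_albus, Carpinus_litoralis, Macaca_occidentalis, Nyctereutes_fluviatilis, Salmo_niger, Solenopsis_litoralis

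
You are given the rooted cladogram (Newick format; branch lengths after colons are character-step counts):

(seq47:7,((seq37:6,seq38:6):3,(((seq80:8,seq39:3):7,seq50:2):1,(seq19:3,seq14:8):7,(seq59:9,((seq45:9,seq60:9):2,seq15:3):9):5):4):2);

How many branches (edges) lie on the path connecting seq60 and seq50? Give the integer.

6

The MRCA of seq60 and seq50 is the node subtending (((seq80,seq39),seq50),(seq19,seq14),(seq59,((seq45,seq60),seq15))).
From seq60 up to that node: 4 branches. From seq50 up to the same node: 2 branches. Total: 4 + 2 = 6.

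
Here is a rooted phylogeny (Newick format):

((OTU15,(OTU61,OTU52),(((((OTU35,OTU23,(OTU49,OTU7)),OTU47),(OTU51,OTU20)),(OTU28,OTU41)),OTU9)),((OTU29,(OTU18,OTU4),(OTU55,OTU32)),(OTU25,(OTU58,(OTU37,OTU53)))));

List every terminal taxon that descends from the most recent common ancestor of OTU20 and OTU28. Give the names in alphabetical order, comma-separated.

OTU20, OTU23, OTU28, OTU35, OTU41, OTU47, OTU49, OTU51, OTU7

Tracing OTU20: it sits inside (OTU51,OTU20).
Tracing OTU28: it sits inside (OTU28,OTU41).
The smallest clade enclosing both is ((((OTU35,OTU23,(OTU49,OTU7)),OTU47),(OTU51,OTU20)),(OTU28,OTU41)); the answer is its 9 terminal taxa in alphabetical order.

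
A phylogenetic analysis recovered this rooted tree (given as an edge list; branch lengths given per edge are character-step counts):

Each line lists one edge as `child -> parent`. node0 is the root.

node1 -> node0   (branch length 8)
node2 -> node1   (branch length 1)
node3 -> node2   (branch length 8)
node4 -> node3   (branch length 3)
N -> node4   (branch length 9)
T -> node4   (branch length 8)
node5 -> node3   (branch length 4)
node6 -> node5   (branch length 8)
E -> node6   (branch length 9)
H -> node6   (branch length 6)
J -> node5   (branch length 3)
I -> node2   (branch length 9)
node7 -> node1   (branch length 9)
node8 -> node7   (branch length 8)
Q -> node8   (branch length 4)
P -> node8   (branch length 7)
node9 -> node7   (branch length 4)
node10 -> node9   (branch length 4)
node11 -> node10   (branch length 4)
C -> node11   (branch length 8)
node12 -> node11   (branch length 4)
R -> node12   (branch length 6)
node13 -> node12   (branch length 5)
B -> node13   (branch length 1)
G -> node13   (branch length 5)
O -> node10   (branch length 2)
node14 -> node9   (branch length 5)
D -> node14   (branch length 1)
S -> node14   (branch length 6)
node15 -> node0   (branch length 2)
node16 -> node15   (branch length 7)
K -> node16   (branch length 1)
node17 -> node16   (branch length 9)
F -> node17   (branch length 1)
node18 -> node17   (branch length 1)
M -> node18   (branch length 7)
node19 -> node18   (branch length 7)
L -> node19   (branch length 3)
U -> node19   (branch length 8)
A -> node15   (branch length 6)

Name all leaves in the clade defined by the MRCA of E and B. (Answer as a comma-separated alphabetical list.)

Tracing E: it sits inside (E,H).
Tracing B: it sits inside (B,G).
The smallest clade enclosing both is ((((N,T),((E,H),J)),I),((Q,P),(((C,(R,(B,G))),O),(D,S)))); the answer is its 15 terminal taxa in alphabetical order.

B, C, D, E, G, H, I, J, N, O, P, Q, R, S, T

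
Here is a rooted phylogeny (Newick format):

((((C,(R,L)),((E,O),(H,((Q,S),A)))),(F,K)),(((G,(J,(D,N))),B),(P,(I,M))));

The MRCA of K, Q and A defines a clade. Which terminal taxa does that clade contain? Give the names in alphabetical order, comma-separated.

A, C, E, F, H, K, L, O, Q, R, S

Tracing K: it sits inside (F,K).
Tracing Q: it sits inside (Q,S).
Tracing A: it sits inside ((Q,S),A).
The smallest clade enclosing all 3 is (((C,(R,L)),((E,O),(H,((Q,S),A)))),(F,K)); the answer is its 11 terminal taxa in alphabetical order.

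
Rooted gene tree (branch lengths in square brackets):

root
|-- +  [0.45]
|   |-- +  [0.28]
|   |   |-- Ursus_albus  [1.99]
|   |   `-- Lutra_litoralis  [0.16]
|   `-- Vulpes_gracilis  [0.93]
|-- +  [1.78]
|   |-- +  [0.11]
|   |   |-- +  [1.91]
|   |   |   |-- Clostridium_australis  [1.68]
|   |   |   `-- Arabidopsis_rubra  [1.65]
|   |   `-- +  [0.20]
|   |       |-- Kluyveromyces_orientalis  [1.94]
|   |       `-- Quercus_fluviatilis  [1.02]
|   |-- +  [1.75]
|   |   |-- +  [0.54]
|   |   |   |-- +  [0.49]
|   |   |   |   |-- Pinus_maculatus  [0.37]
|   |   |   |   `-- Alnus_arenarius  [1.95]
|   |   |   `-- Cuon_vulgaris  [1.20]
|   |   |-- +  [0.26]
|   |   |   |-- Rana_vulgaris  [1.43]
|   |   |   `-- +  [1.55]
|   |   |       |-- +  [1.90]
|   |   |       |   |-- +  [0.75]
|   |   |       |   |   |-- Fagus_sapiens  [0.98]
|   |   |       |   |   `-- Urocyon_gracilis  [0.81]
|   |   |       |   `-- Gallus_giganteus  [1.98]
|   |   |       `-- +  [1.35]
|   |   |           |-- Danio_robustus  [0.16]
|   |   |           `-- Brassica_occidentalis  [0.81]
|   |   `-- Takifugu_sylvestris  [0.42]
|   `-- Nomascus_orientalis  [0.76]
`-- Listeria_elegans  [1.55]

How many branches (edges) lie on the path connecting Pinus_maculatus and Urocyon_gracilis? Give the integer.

The MRCA of Pinus_maculatus and Urocyon_gracilis is the node subtending (((Pinus_maculatus,Alnus_arenarius),Cuon_vulgaris),(Rana_vulgaris,(((Fagus_sapiens,Urocyon_gracilis),Gallus_giganteus),(Danio_robustus,Brassica_occidentalis))),Takifugu_sylvestris).
From Pinus_maculatus up to that node: 3 branches. From Urocyon_gracilis up to the same node: 5 branches. Total: 3 + 5 = 8.

8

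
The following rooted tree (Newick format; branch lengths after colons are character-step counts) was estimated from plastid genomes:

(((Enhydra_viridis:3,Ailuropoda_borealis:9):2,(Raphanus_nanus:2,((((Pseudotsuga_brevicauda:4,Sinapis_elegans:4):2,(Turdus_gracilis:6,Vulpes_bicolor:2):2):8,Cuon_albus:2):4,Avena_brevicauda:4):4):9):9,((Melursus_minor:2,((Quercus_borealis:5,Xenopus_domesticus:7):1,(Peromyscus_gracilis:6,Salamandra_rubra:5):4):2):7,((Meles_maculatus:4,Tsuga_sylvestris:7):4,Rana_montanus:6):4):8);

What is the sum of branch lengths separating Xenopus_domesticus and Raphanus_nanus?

45

The path runs Xenopus_domesticus → … → MRCA → … → Raphanus_nanus; the MRCA is the root of the tree.
Branch lengths along that path: 7 + 1 + 2 + 7 + 8 + 9 + 9 + 2 = 45.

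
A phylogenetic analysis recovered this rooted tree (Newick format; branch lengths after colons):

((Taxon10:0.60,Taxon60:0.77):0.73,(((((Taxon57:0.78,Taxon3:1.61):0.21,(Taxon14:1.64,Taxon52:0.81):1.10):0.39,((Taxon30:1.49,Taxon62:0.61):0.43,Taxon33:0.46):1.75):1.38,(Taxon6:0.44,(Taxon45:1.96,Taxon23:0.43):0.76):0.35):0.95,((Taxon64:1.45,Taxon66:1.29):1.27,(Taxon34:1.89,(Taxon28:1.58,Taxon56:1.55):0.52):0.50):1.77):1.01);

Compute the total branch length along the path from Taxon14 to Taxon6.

The path runs Taxon14 → … → MRCA → … → Taxon6; the MRCA is the node subtending ((((Taxon57,Taxon3),(Taxon14,Taxon52)),((Taxon30,Taxon62),Taxon33)),(Taxon6,(Taxon45,Taxon23))).
Branch lengths along that path: 1.64 + 1.10 + 0.39 + 1.38 + 0.35 + 0.44 = 5.30.

5.30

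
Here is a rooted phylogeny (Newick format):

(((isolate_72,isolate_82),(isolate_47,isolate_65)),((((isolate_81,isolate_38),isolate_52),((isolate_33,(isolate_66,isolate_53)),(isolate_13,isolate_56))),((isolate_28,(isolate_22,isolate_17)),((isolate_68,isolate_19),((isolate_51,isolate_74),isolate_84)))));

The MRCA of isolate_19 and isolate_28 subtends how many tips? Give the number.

8

The MRCA of isolate_19 and isolate_28 is the node subtending ((isolate_28,(isolate_22,isolate_17)),((isolate_68,isolate_19),((isolate_51,isolate_74),isolate_84))).
That clade contains 8 terminal taxa: isolate_17, isolate_19, isolate_22, isolate_28, isolate_51, isolate_68, isolate_74, isolate_84.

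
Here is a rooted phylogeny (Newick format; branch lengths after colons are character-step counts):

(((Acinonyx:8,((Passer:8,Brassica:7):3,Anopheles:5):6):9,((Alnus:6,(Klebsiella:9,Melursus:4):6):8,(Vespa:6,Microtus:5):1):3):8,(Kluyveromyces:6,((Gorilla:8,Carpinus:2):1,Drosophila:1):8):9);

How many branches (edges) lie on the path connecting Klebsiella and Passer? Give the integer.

8

The MRCA of Klebsiella and Passer is the node subtending ((Acinonyx,((Passer,Brassica),Anopheles)),((Alnus,(Klebsiella,Melursus)),(Vespa,Microtus))).
From Klebsiella up to that node: 4 branches. From Passer up to the same node: 4 branches. Total: 4 + 4 = 8.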